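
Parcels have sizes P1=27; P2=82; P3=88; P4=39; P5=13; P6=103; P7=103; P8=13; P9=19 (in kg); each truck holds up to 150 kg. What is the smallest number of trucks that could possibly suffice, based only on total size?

4

Total size = 27 + 82 + 88 + 39 + 13 + 103 + 103 + 13 + 19 = 487 kg.
⌈487 / 150⌉ = 4.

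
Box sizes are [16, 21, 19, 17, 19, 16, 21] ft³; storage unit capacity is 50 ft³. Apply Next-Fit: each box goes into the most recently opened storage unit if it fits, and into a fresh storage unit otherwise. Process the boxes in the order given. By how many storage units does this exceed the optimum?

1

Next-Fit: [16,21] [19,17] [19,16] [21] → 4 storage units.
Total size 129 ft³; any packing needs at least ⌈129/50⌉ = 3 storage units.
An optimal packing achieves that bound: [21,21] [19,19] [17,16,16] → 3 storage units.
Excess: 4 − 3 = 1.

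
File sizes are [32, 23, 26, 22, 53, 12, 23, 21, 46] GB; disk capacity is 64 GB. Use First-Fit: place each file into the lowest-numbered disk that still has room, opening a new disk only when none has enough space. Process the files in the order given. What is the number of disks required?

Put 32 GB in disk 1; 32 GB remain.
Put 23 GB in disk 1; 9 GB remain.
Put 26 GB in disk 2; 38 GB remain.
Put 22 GB in disk 2; 16 GB remain.
Put 53 GB in disk 3; 11 GB remain.
Put 12 GB in disk 2; 4 GB remain.
Put 23 GB in disk 4; 41 GB remain.
Put 21 GB in disk 4; 20 GB remain.
Put 46 GB in disk 5; 18 GB remain.
Final disks: [32,23] [26,22,12] [53] [23,21] [46].

5 disks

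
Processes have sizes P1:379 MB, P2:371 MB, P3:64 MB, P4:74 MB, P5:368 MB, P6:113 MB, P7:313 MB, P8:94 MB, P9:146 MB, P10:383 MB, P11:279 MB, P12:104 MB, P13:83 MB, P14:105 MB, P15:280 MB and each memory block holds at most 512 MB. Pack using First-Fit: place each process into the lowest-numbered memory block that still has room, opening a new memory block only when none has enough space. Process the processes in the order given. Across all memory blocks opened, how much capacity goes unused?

Put P1 (379 MB) in memory block 1; 133 MB remain.
Put P2 (371 MB) in memory block 2; 141 MB remain.
Put P3 (64 MB) in memory block 1; 69 MB remain.
Put P4 (74 MB) in memory block 2; 67 MB remain.
Put P5 (368 MB) in memory block 3; 144 MB remain.
Put P6 (113 MB) in memory block 3; 31 MB remain.
Put P7 (313 MB) in memory block 4; 199 MB remain.
Put P8 (94 MB) in memory block 4; 105 MB remain.
Put P9 (146 MB) in memory block 5; 366 MB remain.
Put P10 (383 MB) in memory block 6; 129 MB remain.
Put P11 (279 MB) in memory block 5; 87 MB remain.
Put P12 (104 MB) in memory block 4; 1 MB remain.
Put P13 (83 MB) in memory block 5; 4 MB remain.
Put P14 (105 MB) in memory block 6; 24 MB remain.
Put P15 (280 MB) in memory block 7; 232 MB remain.
7 memory blocks × 512 MB = 3584 MB; used 3156 MB; unused 428 MB.

428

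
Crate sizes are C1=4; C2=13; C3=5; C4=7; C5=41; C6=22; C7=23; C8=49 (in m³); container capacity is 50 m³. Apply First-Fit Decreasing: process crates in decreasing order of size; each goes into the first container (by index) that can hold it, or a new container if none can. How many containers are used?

4

Sorted descending: 49, 41, 23, 22, 13, 7, 5, 4.
49 m³ → container 1 (remaining 1 m³)
41 m³ → container 2 (remaining 9 m³)
23 m³ → container 3 (remaining 27 m³)
22 m³ → container 3 (remaining 5 m³)
13 m³ → container 4 (remaining 37 m³)
7 m³ → container 2 (remaining 2 m³)
5 m³ → container 3 (remaining 0 m³)
4 m³ → container 4 (remaining 33 m³)
Final containers: [49] [41,7] [23,22,5] [13,4].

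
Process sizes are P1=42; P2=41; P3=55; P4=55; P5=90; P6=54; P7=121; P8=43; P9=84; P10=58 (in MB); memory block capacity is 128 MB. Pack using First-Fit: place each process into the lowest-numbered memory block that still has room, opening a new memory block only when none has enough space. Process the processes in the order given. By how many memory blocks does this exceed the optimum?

0

First-Fit: [42,41,43] [55,55] [90] [54,58] [121] [84] → 6 memory blocks.
Total size 643 MB; any packing needs at least ⌈643/128⌉ = 6 memory blocks.
So 6 is already optimal.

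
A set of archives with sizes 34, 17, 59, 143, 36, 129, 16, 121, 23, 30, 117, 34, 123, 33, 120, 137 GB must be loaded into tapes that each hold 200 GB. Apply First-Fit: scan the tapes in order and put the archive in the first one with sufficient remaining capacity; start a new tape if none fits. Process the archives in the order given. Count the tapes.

8 tapes

tape 1: place 34 GB, 166 GB left
tape 1: place 17 GB, 149 GB left
tape 1: place 59 GB, 90 GB left
tape 2: place 143 GB, 57 GB left
tape 1: place 36 GB, 54 GB left
tape 3: place 129 GB, 71 GB left
tape 1: place 16 GB, 38 GB left
tape 4: place 121 GB, 79 GB left
tape 1: place 23 GB, 15 GB left
tape 2: place 30 GB, 27 GB left
tape 5: place 117 GB, 83 GB left
tape 3: place 34 GB, 37 GB left
tape 6: place 123 GB, 77 GB left
tape 3: place 33 GB, 4 GB left
tape 7: place 120 GB, 80 GB left
tape 8: place 137 GB, 63 GB left
Final tapes: [34,17,59,36,16,23] [143,30] [129,34,33] [121] [117] [123] [120] [137].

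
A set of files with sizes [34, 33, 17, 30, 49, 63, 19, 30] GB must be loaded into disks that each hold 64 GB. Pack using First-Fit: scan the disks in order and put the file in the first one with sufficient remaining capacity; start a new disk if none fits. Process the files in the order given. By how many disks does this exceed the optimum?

0

First-Fit: [34,17] [33,30] [49] [63] [19,30] → 5 disks.
Total size 275 GB; any packing needs at least ⌈275/64⌉ = 5 disks.
So 5 is already optimal.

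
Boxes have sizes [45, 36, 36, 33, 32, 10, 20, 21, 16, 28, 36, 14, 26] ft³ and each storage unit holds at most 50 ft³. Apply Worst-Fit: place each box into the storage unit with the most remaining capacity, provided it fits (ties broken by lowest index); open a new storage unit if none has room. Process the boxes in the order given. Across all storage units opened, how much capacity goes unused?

97

Put 45 ft³ in storage unit 1; 5 ft³ remain.
Put 36 ft³ in storage unit 2; 14 ft³ remain.
Put 36 ft³ in storage unit 3; 14 ft³ remain.
Put 33 ft³ in storage unit 4; 17 ft³ remain.
Put 32 ft³ in storage unit 5; 18 ft³ remain.
Put 10 ft³ in storage unit 5; 8 ft³ remain.
Put 20 ft³ in storage unit 6; 30 ft³ remain.
Put 21 ft³ in storage unit 6; 9 ft³ remain.
Put 16 ft³ in storage unit 4; 1 ft³ remain.
Put 28 ft³ in storage unit 7; 22 ft³ remain.
Put 36 ft³ in storage unit 8; 14 ft³ remain.
Put 14 ft³ in storage unit 7; 8 ft³ remain.
Put 26 ft³ in storage unit 9; 24 ft³ remain.
9 storage units × 50 ft³ = 450 ft³; used 353 ft³; unused 97 ft³.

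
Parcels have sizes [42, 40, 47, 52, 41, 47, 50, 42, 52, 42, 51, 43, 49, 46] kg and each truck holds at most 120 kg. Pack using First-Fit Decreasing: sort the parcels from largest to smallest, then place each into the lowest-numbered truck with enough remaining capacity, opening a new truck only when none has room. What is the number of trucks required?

Sorted descending: 52, 52, 51, 50, 49, 47, 47, 46, 43, 42, 42, 42, 41, 40.
truck 1: place 52 kg, 68 kg left
truck 1: place 52 kg, 16 kg left
truck 2: place 51 kg, 69 kg left
truck 2: place 50 kg, 19 kg left
truck 3: place 49 kg, 71 kg left
truck 3: place 47 kg, 24 kg left
truck 4: place 47 kg, 73 kg left
truck 4: place 46 kg, 27 kg left
truck 5: place 43 kg, 77 kg left
truck 5: place 42 kg, 35 kg left
truck 6: place 42 kg, 78 kg left
truck 6: place 42 kg, 36 kg left
truck 7: place 41 kg, 79 kg left
truck 7: place 40 kg, 39 kg left

7 trucks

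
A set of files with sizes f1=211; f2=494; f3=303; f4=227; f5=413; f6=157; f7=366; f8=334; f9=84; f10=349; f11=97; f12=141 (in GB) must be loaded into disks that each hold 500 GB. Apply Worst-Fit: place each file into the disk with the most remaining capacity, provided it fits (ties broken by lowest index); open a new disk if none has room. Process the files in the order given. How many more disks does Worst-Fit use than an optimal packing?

Worst-Fit: [211,227] [494] [303,157] [413] [366] [334,84] [349,97] [141] → 8 disks.
Total size 3176 GB; any packing needs at least ⌈3176/500⌉ = 7 disks.
An optimal packing achieves that bound: [494] [413,84] [366,97] [349,141] [334,157] [303] [227,211] → 7 disks.
Excess: 8 − 7 = 1.

1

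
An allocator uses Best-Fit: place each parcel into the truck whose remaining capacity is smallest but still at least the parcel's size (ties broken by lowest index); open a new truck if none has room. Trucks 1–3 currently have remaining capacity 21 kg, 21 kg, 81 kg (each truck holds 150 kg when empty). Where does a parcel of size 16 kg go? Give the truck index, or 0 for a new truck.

Trucks with room: truck 1 (21 kg), truck 2 (21 kg), truck 3 (81 kg).
Tightest fit is truck 1 with 21 kg free.

1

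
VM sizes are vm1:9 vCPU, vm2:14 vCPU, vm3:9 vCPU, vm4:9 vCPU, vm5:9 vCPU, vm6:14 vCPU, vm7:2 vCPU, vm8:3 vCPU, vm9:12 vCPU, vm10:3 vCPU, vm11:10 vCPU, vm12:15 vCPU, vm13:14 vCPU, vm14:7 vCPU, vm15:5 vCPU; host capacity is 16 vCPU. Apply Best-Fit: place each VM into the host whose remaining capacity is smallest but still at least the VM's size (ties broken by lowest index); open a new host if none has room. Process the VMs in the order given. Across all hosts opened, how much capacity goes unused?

host 1: place vm1 (9 vCPU), 7 vCPU left
host 2: place vm2 (14 vCPU), 2 vCPU left
host 3: place vm3 (9 vCPU), 7 vCPU left
host 4: place vm4 (9 vCPU), 7 vCPU left
host 5: place vm5 (9 vCPU), 7 vCPU left
host 6: place vm6 (14 vCPU), 2 vCPU left
host 2: place vm7 (2 vCPU), 0 vCPU left
host 1: place vm8 (3 vCPU), 4 vCPU left
host 7: place vm9 (12 vCPU), 4 vCPU left
host 1: place vm10 (3 vCPU), 1 vCPU left
host 8: place vm11 (10 vCPU), 6 vCPU left
host 9: place vm12 (15 vCPU), 1 vCPU left
host 10: place vm13 (14 vCPU), 2 vCPU left
host 3: place vm14 (7 vCPU), 0 vCPU left
host 8: place vm15 (5 vCPU), 1 vCPU left
10 hosts × 16 vCPU = 160 vCPU; used 135 vCPU; unused 25 vCPU.

25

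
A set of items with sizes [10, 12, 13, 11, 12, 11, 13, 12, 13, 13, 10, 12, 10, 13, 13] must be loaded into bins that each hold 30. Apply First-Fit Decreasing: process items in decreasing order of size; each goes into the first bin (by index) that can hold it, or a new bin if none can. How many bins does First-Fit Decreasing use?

7

Sorted descending: 13, 13, 13, 13, 13, 13, 12, 12, 12, 12, 11, 11, 10, 10, 10.
13 → bin 1 (remaining 17)
13 → bin 1 (remaining 4)
13 → bin 2 (remaining 17)
13 → bin 2 (remaining 4)
13 → bin 3 (remaining 17)
13 → bin 3 (remaining 4)
12 → bin 4 (remaining 18)
12 → bin 4 (remaining 6)
12 → bin 5 (remaining 18)
12 → bin 5 (remaining 6)
11 → bin 6 (remaining 19)
11 → bin 6 (remaining 8)
10 → bin 7 (remaining 20)
10 → bin 7 (remaining 10)
10 → bin 7 (remaining 0)
Final bins: [13,13] [13,13] [13,13] [12,12] [12,12] [11,11] [10,10,10].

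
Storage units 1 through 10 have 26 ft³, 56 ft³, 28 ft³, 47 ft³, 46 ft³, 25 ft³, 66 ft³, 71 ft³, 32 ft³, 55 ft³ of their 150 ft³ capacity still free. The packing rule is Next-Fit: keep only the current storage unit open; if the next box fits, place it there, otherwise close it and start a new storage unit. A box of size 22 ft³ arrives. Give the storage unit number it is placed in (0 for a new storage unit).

Next-Fit only looks at storage unit 10, which has 55 ft³ free.
22 ft³ fits there.

10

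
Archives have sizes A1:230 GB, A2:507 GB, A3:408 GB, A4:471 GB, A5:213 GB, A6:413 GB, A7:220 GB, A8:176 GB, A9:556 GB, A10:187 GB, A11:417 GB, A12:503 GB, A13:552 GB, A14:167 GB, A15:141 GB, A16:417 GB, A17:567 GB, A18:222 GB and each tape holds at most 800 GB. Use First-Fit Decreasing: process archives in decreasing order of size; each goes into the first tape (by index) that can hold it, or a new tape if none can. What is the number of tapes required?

Sorted descending: 567, 556, 552, 507, 503, 471, 417, 417, 413, 408, 230, 222, 220, 213, 187, 176, 167, 141.
Put 567 GB in tape 1; 233 GB remain.
Put 556 GB in tape 2; 244 GB remain.
Put 552 GB in tape 3; 248 GB remain.
Put 507 GB in tape 4; 293 GB remain.
Put 503 GB in tape 5; 297 GB remain.
Put 471 GB in tape 6; 329 GB remain.
Put 417 GB in tape 7; 383 GB remain.
Put 417 GB in tape 8; 383 GB remain.
Put 413 GB in tape 9; 387 GB remain.
Put 408 GB in tape 10; 392 GB remain.
Put 230 GB in tape 1; 3 GB remain.
Put 222 GB in tape 2; 22 GB remain.
Put 220 GB in tape 3; 28 GB remain.
Put 213 GB in tape 4; 80 GB remain.
Put 187 GB in tape 5; 110 GB remain.
Put 176 GB in tape 6; 153 GB remain.
Put 167 GB in tape 7; 216 GB remain.
Put 141 GB in tape 6; 12 GB remain.
Final tapes: [567,230] [556,222] [552,220] [507,213] [503,187] [471,176,141] [417,167] [417] [413] [408].

10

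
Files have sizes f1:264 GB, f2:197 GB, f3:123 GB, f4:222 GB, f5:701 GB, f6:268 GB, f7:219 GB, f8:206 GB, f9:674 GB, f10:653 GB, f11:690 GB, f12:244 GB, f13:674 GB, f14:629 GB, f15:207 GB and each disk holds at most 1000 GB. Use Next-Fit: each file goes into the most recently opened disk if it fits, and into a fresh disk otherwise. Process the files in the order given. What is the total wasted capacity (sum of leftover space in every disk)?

2029

disk 1: place f1 (264 GB), 736 GB left
disk 1: place f2 (197 GB), 539 GB left
disk 1: place f3 (123 GB), 416 GB left
disk 1: place f4 (222 GB), 194 GB left
disk 2: place f5 (701 GB), 299 GB left
disk 2: place f6 (268 GB), 31 GB left
disk 3: place f7 (219 GB), 781 GB left
disk 3: place f8 (206 GB), 575 GB left
disk 4: place f9 (674 GB), 326 GB left
disk 5: place f10 (653 GB), 347 GB left
disk 6: place f11 (690 GB), 310 GB left
disk 6: place f12 (244 GB), 66 GB left
disk 7: place f13 (674 GB), 326 GB left
disk 8: place f14 (629 GB), 371 GB left
disk 8: place f15 (207 GB), 164 GB left
8 disks × 1000 GB = 8000 GB; used 5971 GB; unused 2029 GB.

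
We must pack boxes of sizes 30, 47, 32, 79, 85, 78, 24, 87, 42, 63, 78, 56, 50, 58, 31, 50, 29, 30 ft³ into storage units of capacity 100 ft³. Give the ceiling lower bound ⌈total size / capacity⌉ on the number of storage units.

Total size = 30 + 47 + 32 + 79 + 85 + 78 + 24 + 87 + 42 + 63 + 78 + 56 + 50 + 58 + 31 + 50 + 29 + 30 = 949 ft³.
⌈949 / 100⌉ = 10.

10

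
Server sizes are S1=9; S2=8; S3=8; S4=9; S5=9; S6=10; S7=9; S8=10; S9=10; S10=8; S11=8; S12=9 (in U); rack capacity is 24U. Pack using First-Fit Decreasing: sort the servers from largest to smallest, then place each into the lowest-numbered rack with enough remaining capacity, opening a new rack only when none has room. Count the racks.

6

Sorted descending: 10, 10, 10, 9, 9, 9, 9, 9, 8, 8, 8, 8.
rack 1: place 10U, 14U left
rack 1: place 10U, 4U left
rack 2: place 10U, 14U left
rack 2: place 9U, 5U left
rack 3: place 9U, 15U left
rack 3: place 9U, 6U left
rack 4: place 9U, 15U left
rack 4: place 9U, 6U left
rack 5: place 8U, 16U left
rack 5: place 8U, 8U left
rack 5: place 8U, 0U left
rack 6: place 8U, 16U left
Final racks: [10,10] [10,9] [9,9] [9,9] [8,8,8] [8].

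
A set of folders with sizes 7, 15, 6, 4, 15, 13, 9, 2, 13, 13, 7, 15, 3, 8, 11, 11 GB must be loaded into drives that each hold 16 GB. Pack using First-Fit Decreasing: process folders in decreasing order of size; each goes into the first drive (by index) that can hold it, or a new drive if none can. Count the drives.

11 drives

Sorted descending: 15, 15, 15, 13, 13, 13, 11, 11, 9, 8, 7, 7, 6, 4, 3, 2.
15 GB → drive 1 (remaining 1 GB)
15 GB → drive 2 (remaining 1 GB)
15 GB → drive 3 (remaining 1 GB)
13 GB → drive 4 (remaining 3 GB)
13 GB → drive 5 (remaining 3 GB)
13 GB → drive 6 (remaining 3 GB)
11 GB → drive 7 (remaining 5 GB)
11 GB → drive 8 (remaining 5 GB)
9 GB → drive 9 (remaining 7 GB)
8 GB → drive 10 (remaining 8 GB)
7 GB → drive 9 (remaining 0 GB)
7 GB → drive 10 (remaining 1 GB)
6 GB → drive 11 (remaining 10 GB)
4 GB → drive 7 (remaining 1 GB)
3 GB → drive 4 (remaining 0 GB)
2 GB → drive 5 (remaining 1 GB)
Final drives: [15] [15] [15] [13,3] [13,2] [13] [11,4] [11] [9,7] [8,7] [6].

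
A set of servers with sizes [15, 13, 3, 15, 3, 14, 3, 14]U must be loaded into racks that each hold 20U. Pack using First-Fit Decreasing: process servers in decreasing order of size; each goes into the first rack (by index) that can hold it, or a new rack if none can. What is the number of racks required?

Sorted descending: 15, 15, 14, 14, 13, 3, 3, 3.
rack 1: place 15U, 5U left
rack 2: place 15U, 5U left
rack 3: place 14U, 6U left
rack 4: place 14U, 6U left
rack 5: place 13U, 7U left
rack 1: place 3U, 2U left
rack 2: place 3U, 2U left
rack 3: place 3U, 3U left

5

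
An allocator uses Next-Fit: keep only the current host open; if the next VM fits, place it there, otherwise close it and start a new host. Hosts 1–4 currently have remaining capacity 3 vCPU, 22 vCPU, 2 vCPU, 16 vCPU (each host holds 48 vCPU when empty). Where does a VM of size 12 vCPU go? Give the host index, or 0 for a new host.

Next-Fit only looks at host 4, which has 16 vCPU free.
12 vCPU fits there.

4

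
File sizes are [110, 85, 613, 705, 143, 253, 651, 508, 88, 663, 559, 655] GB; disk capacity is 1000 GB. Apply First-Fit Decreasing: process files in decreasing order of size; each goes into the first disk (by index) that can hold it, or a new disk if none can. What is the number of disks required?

Sorted descending: 705, 663, 655, 651, 613, 559, 508, 253, 143, 110, 88, 85.
705 GB → disk 1 (remaining 295 GB)
663 GB → disk 2 (remaining 337 GB)
655 GB → disk 3 (remaining 345 GB)
651 GB → disk 4 (remaining 349 GB)
613 GB → disk 5 (remaining 387 GB)
559 GB → disk 6 (remaining 441 GB)
508 GB → disk 7 (remaining 492 GB)
253 GB → disk 1 (remaining 42 GB)
143 GB → disk 2 (remaining 194 GB)
110 GB → disk 2 (remaining 84 GB)
88 GB → disk 3 (remaining 257 GB)
85 GB → disk 3 (remaining 172 GB)
Final disks: [705,253] [663,143,110] [655,88,85] [651] [613] [559] [508].

7 disks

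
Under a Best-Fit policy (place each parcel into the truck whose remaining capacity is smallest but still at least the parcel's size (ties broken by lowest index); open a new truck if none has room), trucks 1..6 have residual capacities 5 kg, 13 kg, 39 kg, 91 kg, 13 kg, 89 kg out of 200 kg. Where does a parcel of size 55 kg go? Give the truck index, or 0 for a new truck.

6

Trucks with room: truck 4 (91 kg), truck 6 (89 kg).
Tightest fit is truck 6 with 89 kg free.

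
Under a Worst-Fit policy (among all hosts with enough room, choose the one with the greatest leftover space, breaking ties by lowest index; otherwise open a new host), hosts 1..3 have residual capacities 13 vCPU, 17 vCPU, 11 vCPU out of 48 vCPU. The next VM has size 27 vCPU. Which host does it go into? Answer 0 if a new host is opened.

No host has ≥ 27 vCPU free, so a new host is opened.

0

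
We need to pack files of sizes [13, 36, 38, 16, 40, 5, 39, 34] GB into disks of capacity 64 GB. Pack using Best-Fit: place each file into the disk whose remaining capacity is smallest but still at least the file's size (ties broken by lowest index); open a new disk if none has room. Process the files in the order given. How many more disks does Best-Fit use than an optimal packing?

Best-Fit: [13,36] [38,16,5] [40] [39] [34] → 5 disks.
5 files exceed 32 GB (half the capacity), and no two of those can share a disk, so at least 5 disks are needed.
So 5 is already optimal.

0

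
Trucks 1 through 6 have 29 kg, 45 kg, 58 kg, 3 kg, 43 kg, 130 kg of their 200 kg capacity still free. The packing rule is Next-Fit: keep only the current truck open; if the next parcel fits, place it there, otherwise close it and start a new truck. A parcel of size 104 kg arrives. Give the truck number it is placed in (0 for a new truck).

Next-Fit only looks at truck 6, which has 130 kg free.
104 kg fits there.

6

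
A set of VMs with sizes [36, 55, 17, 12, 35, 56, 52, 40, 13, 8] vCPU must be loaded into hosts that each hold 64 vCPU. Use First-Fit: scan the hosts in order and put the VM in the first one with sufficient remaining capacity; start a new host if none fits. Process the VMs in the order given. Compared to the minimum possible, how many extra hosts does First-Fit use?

First-Fit: [36,17,8] [55] [12,35,13] [56] [52] [40] → 6 hosts.
Total size 324 vCPU; any packing needs at least ⌈324/64⌉ = 6 hosts.
So 6 is already optimal.

0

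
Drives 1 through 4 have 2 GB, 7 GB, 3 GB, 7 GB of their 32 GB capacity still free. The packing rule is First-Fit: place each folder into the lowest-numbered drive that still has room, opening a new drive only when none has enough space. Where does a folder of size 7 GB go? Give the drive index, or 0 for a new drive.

2

Drives with room: drive 2 (7 GB), drive 4 (7 GB).
The first with room is drive 2.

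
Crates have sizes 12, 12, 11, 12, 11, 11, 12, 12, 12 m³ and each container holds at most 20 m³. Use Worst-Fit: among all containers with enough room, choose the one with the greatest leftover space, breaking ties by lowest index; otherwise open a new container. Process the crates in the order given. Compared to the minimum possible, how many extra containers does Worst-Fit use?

Worst-Fit: [12] [12] [11] [12] [11] [11] [12] [12] [12] → 9 containers.
9 crates exceed 10 m³ (half the capacity), and no two of those can share a container, so at least 9 containers are needed.
So 9 is already optimal.

0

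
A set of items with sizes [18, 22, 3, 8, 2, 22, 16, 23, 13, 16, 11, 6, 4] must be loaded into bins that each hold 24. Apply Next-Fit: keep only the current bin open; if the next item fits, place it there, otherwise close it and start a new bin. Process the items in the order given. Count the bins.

9 bins

Put 18 in bin 1; 6 remain.
Put 22 in bin 2; 2 remain.
Put 3 in bin 3; 21 remain.
Put 8 in bin 3; 13 remain.
Put 2 in bin 3; 11 remain.
Put 22 in bin 4; 2 remain.
Put 16 in bin 5; 8 remain.
Put 23 in bin 6; 1 remain.
Put 13 in bin 7; 11 remain.
Put 16 in bin 8; 8 remain.
Put 11 in bin 9; 13 remain.
Put 6 in bin 9; 7 remain.
Put 4 in bin 9; 3 remain.
Final bins: [18] [22] [3,8,2] [22] [16] [23] [13] [16] [11,6,4].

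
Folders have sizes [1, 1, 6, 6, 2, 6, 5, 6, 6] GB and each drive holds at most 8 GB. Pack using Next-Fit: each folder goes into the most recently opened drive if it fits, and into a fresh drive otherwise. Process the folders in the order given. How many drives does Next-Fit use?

6

drive 1: place 1 GB, 7 GB left
drive 1: place 1 GB, 6 GB left
drive 1: place 6 GB, 0 GB left
drive 2: place 6 GB, 2 GB left
drive 2: place 2 GB, 0 GB left
drive 3: place 6 GB, 2 GB left
drive 4: place 5 GB, 3 GB left
drive 5: place 6 GB, 2 GB left
drive 6: place 6 GB, 2 GB left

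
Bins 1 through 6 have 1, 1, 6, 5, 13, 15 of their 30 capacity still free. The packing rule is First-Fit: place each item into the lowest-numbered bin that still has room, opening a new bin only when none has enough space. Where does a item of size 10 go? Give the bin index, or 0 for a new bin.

Bins with room: bin 5 (13), bin 6 (15).
The first with room is bin 5.

5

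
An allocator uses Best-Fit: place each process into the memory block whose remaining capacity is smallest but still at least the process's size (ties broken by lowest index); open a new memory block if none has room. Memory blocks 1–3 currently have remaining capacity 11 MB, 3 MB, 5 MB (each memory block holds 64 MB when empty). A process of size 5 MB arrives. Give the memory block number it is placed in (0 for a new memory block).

3

Memory blocks with room: memory block 1 (11 MB), memory block 3 (5 MB).
Tightest fit is memory block 3 with 5 MB free.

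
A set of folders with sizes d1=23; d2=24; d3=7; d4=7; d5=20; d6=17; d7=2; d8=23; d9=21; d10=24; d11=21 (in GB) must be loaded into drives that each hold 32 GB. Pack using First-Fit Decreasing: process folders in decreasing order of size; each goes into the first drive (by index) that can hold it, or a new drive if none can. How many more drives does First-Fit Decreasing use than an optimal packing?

First-Fit Decreasing: [24,7] [24,7] [23,2] [23] [21] [21] [20] [17] → 8 drives.
8 folders exceed 16 GB (half the capacity), and no two of those can share a drive, so at least 8 drives are needed.
So 8 is already optimal.

0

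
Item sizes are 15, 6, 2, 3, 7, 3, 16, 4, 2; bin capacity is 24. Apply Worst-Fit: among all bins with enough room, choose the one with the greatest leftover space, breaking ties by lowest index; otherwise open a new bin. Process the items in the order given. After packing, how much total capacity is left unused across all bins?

bin 1: place 15, 9 left
bin 1: place 6, 3 left
bin 1: place 2, 1 left
bin 2: place 3, 21 left
bin 2: place 7, 14 left
bin 2: place 3, 11 left
bin 3: place 16, 8 left
bin 2: place 4, 7 left
bin 3: place 2, 6 left
3 bins × 24 = 72; used 58; unused 14.

14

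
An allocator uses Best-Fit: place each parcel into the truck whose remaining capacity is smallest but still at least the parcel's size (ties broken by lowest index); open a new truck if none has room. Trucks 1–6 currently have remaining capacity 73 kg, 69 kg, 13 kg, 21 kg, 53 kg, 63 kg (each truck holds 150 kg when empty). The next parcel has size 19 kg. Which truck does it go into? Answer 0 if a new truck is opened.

Trucks with room: truck 1 (73 kg), truck 2 (69 kg), truck 4 (21 kg), truck 5 (53 kg), truck 6 (63 kg).
Tightest fit is truck 4 with 21 kg free.

4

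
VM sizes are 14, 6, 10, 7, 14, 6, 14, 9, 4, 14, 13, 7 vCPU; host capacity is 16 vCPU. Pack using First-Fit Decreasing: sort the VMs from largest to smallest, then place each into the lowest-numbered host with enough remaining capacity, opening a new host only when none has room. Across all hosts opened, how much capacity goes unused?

26

Sorted descending: 14, 14, 14, 14, 13, 10, 9, 7, 7, 6, 6, 4.
host 1: place 14 vCPU, 2 vCPU left
host 2: place 14 vCPU, 2 vCPU left
host 3: place 14 vCPU, 2 vCPU left
host 4: place 14 vCPU, 2 vCPU left
host 5: place 13 vCPU, 3 vCPU left
host 6: place 10 vCPU, 6 vCPU left
host 7: place 9 vCPU, 7 vCPU left
host 7: place 7 vCPU, 0 vCPU left
host 8: place 7 vCPU, 9 vCPU left
host 6: place 6 vCPU, 0 vCPU left
host 8: place 6 vCPU, 3 vCPU left
host 9: place 4 vCPU, 12 vCPU left
9 hosts × 16 vCPU = 144 vCPU; used 118 vCPU; unused 26 vCPU.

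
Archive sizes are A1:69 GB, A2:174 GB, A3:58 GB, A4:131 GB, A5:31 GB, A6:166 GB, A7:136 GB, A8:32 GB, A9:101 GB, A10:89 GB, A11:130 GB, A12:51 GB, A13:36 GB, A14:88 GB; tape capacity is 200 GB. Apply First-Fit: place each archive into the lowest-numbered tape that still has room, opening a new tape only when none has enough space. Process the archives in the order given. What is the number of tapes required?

Put A1 (69 GB) in tape 1; 131 GB remain.
Put A2 (174 GB) in tape 2; 26 GB remain.
Put A3 (58 GB) in tape 1; 73 GB remain.
Put A4 (131 GB) in tape 3; 69 GB remain.
Put A5 (31 GB) in tape 1; 42 GB remain.
Put A6 (166 GB) in tape 4; 34 GB remain.
Put A7 (136 GB) in tape 5; 64 GB remain.
Put A8 (32 GB) in tape 1; 10 GB remain.
Put A9 (101 GB) in tape 6; 99 GB remain.
Put A10 (89 GB) in tape 6; 10 GB remain.
Put A11 (130 GB) in tape 7; 70 GB remain.
Put A12 (51 GB) in tape 3; 18 GB remain.
Put A13 (36 GB) in tape 5; 28 GB remain.
Put A14 (88 GB) in tape 8; 112 GB remain.

8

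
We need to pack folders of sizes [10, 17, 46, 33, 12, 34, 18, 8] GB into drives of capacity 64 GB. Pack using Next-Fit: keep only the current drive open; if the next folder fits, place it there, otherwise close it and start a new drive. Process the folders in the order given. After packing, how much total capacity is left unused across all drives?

drive 1: place 10 GB, 54 GB left
drive 1: place 17 GB, 37 GB left
drive 2: place 46 GB, 18 GB left
drive 3: place 33 GB, 31 GB left
drive 3: place 12 GB, 19 GB left
drive 4: place 34 GB, 30 GB left
drive 4: place 18 GB, 12 GB left
drive 4: place 8 GB, 4 GB left
4 drives × 64 GB = 256 GB; used 178 GB; unused 78 GB.

78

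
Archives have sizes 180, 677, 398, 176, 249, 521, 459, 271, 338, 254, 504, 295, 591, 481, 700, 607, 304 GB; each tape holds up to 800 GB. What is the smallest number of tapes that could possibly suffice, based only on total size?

9

Total size = 180 + 677 + 398 + 176 + 249 + 521 + 459 + 271 + 338 + 254 + 504 + 295 + 591 + 481 + 700 + 607 + 304 = 7005 GB.
⌈7005 / 800⌉ = 9.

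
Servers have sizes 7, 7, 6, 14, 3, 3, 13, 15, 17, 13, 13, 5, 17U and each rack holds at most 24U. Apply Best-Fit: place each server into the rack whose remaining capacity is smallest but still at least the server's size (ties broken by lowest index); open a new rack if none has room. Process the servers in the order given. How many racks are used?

rack 1: place 7U, 17U left
rack 1: place 7U, 10U left
rack 1: place 6U, 4U left
rack 2: place 14U, 10U left
rack 1: place 3U, 1U left
rack 2: place 3U, 7U left
rack 3: place 13U, 11U left
rack 4: place 15U, 9U left
rack 5: place 17U, 7U left
rack 6: place 13U, 11U left
rack 7: place 13U, 11U left
rack 2: place 5U, 2U left
rack 8: place 17U, 7U left

8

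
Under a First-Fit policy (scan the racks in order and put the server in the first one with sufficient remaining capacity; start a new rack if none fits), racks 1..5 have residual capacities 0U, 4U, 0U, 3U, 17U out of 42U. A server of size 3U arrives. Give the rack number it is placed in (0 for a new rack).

2

Racks with room: rack 2 (4U), rack 4 (3U), rack 5 (17U).
The first with room is rack 2.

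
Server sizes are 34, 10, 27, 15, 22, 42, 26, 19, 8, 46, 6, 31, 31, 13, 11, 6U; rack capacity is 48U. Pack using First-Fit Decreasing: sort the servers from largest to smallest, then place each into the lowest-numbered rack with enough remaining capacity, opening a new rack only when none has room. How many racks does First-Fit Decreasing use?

8 racks

Sorted descending: 46, 42, 34, 31, 31, 27, 26, 22, 19, 15, 13, 11, 10, 8, 6, 6.
46U → rack 1 (remaining 2U)
42U → rack 2 (remaining 6U)
34U → rack 3 (remaining 14U)
31U → rack 4 (remaining 17U)
31U → rack 5 (remaining 17U)
27U → rack 6 (remaining 21U)
26U → rack 7 (remaining 22U)
22U → rack 7 (remaining 0U)
19U → rack 6 (remaining 2U)
15U → rack 4 (remaining 2U)
13U → rack 3 (remaining 1U)
11U → rack 5 (remaining 6U)
10U → rack 8 (remaining 38U)
8U → rack 8 (remaining 30U)
6U → rack 2 (remaining 0U)
6U → rack 5 (remaining 0U)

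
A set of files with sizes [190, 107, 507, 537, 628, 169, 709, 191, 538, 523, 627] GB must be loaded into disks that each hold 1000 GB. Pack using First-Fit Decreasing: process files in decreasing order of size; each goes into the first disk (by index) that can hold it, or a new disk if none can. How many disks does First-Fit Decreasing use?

Sorted descending: 709, 628, 627, 538, 537, 523, 507, 191, 190, 169, 107.
Put 709 GB in disk 1; 291 GB remain.
Put 628 GB in disk 2; 372 GB remain.
Put 627 GB in disk 3; 373 GB remain.
Put 538 GB in disk 4; 462 GB remain.
Put 537 GB in disk 5; 463 GB remain.
Put 523 GB in disk 6; 477 GB remain.
Put 507 GB in disk 7; 493 GB remain.
Put 191 GB in disk 1; 100 GB remain.
Put 190 GB in disk 2; 182 GB remain.
Put 169 GB in disk 2; 13 GB remain.
Put 107 GB in disk 3; 266 GB remain.

7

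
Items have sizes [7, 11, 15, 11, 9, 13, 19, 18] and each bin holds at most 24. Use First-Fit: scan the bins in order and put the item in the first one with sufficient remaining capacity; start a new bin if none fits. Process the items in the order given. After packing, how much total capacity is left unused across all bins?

bin 1: place 7, 17 left
bin 1: place 11, 6 left
bin 2: place 15, 9 left
bin 3: place 11, 13 left
bin 2: place 9, 0 left
bin 3: place 13, 0 left
bin 4: place 19, 5 left
bin 5: place 18, 6 left
5 bins × 24 = 120; used 103; unused 17.

17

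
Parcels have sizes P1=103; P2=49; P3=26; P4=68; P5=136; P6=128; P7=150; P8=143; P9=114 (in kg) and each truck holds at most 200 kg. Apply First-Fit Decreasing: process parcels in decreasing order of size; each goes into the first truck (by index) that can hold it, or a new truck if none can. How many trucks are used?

Sorted descending: 150, 143, 136, 128, 114, 103, 68, 49, 26.
150 kg → truck 1 (remaining 50 kg)
143 kg → truck 2 (remaining 57 kg)
136 kg → truck 3 (remaining 64 kg)
128 kg → truck 4 (remaining 72 kg)
114 kg → truck 5 (remaining 86 kg)
103 kg → truck 6 (remaining 97 kg)
68 kg → truck 4 (remaining 4 kg)
49 kg → truck 1 (remaining 1 kg)
26 kg → truck 2 (remaining 31 kg)
Final trucks: [150,49] [143,26] [136] [128,68] [114] [103].

6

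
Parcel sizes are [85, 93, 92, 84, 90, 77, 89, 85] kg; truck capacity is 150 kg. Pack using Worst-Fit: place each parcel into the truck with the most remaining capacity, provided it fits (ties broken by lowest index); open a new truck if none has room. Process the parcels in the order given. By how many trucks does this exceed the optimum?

0

Worst-Fit: [85] [93] [92] [84] [90] [77] [89] [85] → 8 trucks.
8 parcels exceed 75 kg (half the capacity), and no two of those can share a truck, so at least 8 trucks are needed.
So 8 is already optimal.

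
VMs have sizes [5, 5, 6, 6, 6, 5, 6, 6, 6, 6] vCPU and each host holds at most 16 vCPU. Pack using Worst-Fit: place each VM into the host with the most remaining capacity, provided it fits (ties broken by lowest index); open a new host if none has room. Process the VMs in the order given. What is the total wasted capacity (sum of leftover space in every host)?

23

Put 5 vCPU in host 1; 11 vCPU remain.
Put 5 vCPU in host 1; 6 vCPU remain.
Put 6 vCPU in host 1; 0 vCPU remain.
Put 6 vCPU in host 2; 10 vCPU remain.
Put 6 vCPU in host 2; 4 vCPU remain.
Put 5 vCPU in host 3; 11 vCPU remain.
Put 6 vCPU in host 3; 5 vCPU remain.
Put 6 vCPU in host 4; 10 vCPU remain.
Put 6 vCPU in host 4; 4 vCPU remain.
Put 6 vCPU in host 5; 10 vCPU remain.
5 hosts × 16 vCPU = 80 vCPU; used 57 vCPU; unused 23 vCPU.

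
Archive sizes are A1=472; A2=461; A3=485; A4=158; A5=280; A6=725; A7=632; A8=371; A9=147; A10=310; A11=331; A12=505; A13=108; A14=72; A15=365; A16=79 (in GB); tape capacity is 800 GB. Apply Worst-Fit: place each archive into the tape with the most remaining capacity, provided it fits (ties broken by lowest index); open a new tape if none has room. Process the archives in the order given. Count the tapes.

9

A1 (472 GB) → tape 1 (remaining 328 GB)
A2 (461 GB) → tape 2 (remaining 339 GB)
A3 (485 GB) → tape 3 (remaining 315 GB)
A4 (158 GB) → tape 2 (remaining 181 GB)
A5 (280 GB) → tape 1 (remaining 48 GB)
A6 (725 GB) → tape 4 (remaining 75 GB)
A7 (632 GB) → tape 5 (remaining 168 GB)
A8 (371 GB) → tape 6 (remaining 429 GB)
A9 (147 GB) → tape 6 (remaining 282 GB)
A10 (310 GB) → tape 3 (remaining 5 GB)
A11 (331 GB) → tape 7 (remaining 469 GB)
A12 (505 GB) → tape 8 (remaining 295 GB)
A13 (108 GB) → tape 7 (remaining 361 GB)
A14 (72 GB) → tape 7 (remaining 289 GB)
A15 (365 GB) → tape 9 (remaining 435 GB)
A16 (79 GB) → tape 9 (remaining 356 GB)
Final tapes: [472,280] [461,158] [485,310] [725] [632] [371,147] [331,108,72] [505] [365,79].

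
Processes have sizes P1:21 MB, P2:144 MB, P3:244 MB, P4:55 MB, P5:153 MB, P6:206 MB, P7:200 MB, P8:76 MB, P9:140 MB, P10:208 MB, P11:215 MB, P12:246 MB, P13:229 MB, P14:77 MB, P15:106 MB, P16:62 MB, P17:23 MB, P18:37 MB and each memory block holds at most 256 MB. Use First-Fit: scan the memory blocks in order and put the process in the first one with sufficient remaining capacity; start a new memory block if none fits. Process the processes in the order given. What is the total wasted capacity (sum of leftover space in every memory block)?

374

memory block 1: place P1 (21 MB), 235 MB left
memory block 1: place P2 (144 MB), 91 MB left
memory block 2: place P3 (244 MB), 12 MB left
memory block 1: place P4 (55 MB), 36 MB left
memory block 3: place P5 (153 MB), 103 MB left
memory block 4: place P6 (206 MB), 50 MB left
memory block 5: place P7 (200 MB), 56 MB left
memory block 3: place P8 (76 MB), 27 MB left
memory block 6: place P9 (140 MB), 116 MB left
memory block 7: place P10 (208 MB), 48 MB left
memory block 8: place P11 (215 MB), 41 MB left
memory block 9: place P12 (246 MB), 10 MB left
memory block 10: place P13 (229 MB), 27 MB left
memory block 6: place P14 (77 MB), 39 MB left
memory block 11: place P15 (106 MB), 150 MB left
memory block 11: place P16 (62 MB), 88 MB left
memory block 1: place P17 (23 MB), 13 MB left
memory block 4: place P18 (37 MB), 13 MB left
11 memory blocks × 256 MB = 2816 MB; used 2442 MB; unused 374 MB.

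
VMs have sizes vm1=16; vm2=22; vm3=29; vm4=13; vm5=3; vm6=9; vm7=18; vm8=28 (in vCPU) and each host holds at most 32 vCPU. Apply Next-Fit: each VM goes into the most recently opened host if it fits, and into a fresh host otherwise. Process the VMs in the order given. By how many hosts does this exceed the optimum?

Next-Fit: [16] [22] [29] [13,3,9] [18] [28] → 6 hosts.
Total size 138 vCPU; any packing needs at least ⌈138/32⌉ = 5 hosts.
An optimal packing achieves that bound: [29,3] [28] [22,9] [18,13] [16] → 5 hosts.
Excess: 6 − 5 = 1.

1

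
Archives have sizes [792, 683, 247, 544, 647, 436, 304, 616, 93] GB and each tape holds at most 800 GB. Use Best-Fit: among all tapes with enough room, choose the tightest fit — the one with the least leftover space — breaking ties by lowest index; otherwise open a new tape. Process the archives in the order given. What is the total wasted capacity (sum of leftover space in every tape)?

438

tape 1: place 792 GB, 8 GB left
tape 2: place 683 GB, 117 GB left
tape 3: place 247 GB, 553 GB left
tape 3: place 544 GB, 9 GB left
tape 4: place 647 GB, 153 GB left
tape 5: place 436 GB, 364 GB left
tape 5: place 304 GB, 60 GB left
tape 6: place 616 GB, 184 GB left
tape 2: place 93 GB, 24 GB left
6 tapes × 800 GB = 4800 GB; used 4362 GB; unused 438 GB.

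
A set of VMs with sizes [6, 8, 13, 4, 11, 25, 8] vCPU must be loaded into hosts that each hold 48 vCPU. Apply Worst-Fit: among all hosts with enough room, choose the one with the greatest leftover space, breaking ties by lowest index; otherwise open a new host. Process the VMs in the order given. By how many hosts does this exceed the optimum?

0

Worst-Fit: [6,8,13,4,11] [25,8] → 2 hosts.
Total size 75 vCPU; any packing needs at least ⌈75/48⌉ = 2 hosts.
So 2 is already optimal.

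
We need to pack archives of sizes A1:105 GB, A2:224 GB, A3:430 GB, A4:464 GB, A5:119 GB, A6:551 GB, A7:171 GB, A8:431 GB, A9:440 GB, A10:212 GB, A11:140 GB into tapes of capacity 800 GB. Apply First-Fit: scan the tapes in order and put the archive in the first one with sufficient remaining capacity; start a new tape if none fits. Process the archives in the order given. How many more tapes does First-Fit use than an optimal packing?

First-Fit: [105,224,430] [464,119,171] [551,212] [431,140] [440] → 5 tapes.
Total size 3287 GB; any packing needs at least ⌈3287/800⌉ = 5 tapes.
So 5 is already optimal.

0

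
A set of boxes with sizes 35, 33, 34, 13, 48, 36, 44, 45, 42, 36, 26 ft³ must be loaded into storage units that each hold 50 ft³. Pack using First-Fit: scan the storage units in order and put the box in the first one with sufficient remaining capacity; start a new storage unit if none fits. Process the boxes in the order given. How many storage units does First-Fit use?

storage unit 1: place 35 ft³, 15 ft³ left
storage unit 2: place 33 ft³, 17 ft³ left
storage unit 3: place 34 ft³, 16 ft³ left
storage unit 1: place 13 ft³, 2 ft³ left
storage unit 4: place 48 ft³, 2 ft³ left
storage unit 5: place 36 ft³, 14 ft³ left
storage unit 6: place 44 ft³, 6 ft³ left
storage unit 7: place 45 ft³, 5 ft³ left
storage unit 8: place 42 ft³, 8 ft³ left
storage unit 9: place 36 ft³, 14 ft³ left
storage unit 10: place 26 ft³, 24 ft³ left
Final storage units: [35,13] [33] [34] [48] [36] [44] [45] [42] [36] [26].

10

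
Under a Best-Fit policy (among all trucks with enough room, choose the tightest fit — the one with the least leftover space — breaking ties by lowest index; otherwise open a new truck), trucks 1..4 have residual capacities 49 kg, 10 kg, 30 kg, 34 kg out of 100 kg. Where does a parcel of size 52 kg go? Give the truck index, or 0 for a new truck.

0

No truck has ≥ 52 kg free, so a new truck is opened.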